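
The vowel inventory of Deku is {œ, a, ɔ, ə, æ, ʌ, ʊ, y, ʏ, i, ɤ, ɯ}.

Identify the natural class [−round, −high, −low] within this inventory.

ə, ʌ, ɤ

Checking each segment against [−round], [−high], [−low]: /ə/ (mid central vowel (schwa)), /ʌ/ (mid back unrounded lax vowel), /ɤ/ (mid back unrounded tense vowel) satisfy every feature; every other segment in the inventory fails at least one.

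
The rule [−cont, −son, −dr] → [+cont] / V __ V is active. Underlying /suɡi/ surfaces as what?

/ɡ/ satisfies [−cont, −son, −dr] and sits in V __ V. The [+continuant] counterpart of the voiced velar stop is /ɣ/. Other segments in /suɡi/ either fail the structural description or are not in the environment, so the surface form is [suɣi].

[suɣi]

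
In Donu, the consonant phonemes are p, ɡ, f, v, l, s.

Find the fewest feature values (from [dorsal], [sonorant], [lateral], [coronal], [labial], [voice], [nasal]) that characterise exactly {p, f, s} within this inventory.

/p, f, s/ are exactly the [-voice] segments in the inventory, so a single feature suffices.

[-voice]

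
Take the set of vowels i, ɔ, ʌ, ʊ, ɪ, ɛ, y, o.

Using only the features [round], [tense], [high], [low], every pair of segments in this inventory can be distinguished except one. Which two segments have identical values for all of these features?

On the given features, /ʌ/ and /ɛ/ have an identical profile: [−round], [−tense], [−high], [−low]. No other two segments in the inventory coincide on all 4 features. (They do differ in [back], which is not among the given features.)

ʌ, ɛ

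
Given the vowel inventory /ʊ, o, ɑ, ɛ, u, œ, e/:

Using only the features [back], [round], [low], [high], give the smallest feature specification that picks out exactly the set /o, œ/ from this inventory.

/o, œ/ are all [-high], [+round], and no other segment in the inventory matches both values. Dropping any one of them over-generates: [+round] alone would also admit /ʊ, u/; [-high] alone would also admit /ɑ, ɛ, e/. No other single listed feature picks out exactly this set either, so fewer than two features will not do.

[-high, +round]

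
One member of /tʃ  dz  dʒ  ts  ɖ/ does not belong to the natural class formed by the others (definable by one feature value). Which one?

/dʒ, dz, tʃ, ts/ are all [+delayed release], but /ɖ/ (voiced retroflex stop) is [-delayed release]. No other single segment can be removed to leave a set sharing one feature value that the removed segment lacks, so /ɖ/ is the odd one out.

ɖ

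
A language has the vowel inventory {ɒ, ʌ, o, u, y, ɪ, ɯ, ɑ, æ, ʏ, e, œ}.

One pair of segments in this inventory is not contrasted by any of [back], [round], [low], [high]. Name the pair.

y, ʏ

Both /y/ and /ʏ/ are [−back], [+round], [−low], [+high]. Since the list omits [tense] — which does distinguish the high front rounded tense vowel from the high front rounded lax vowel — this pair collapses; all other pairs remain distinct.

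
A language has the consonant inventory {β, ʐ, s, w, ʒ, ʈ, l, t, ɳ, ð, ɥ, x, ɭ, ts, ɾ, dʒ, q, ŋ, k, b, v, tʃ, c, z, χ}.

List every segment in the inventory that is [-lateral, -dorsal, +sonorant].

Eliminate segments failing any feature: /β, ʐ, s, ʒ, ʈ, t, ð, ts, dʒ, b, v, tʃ, z/ are [-sonorant]; /w, ɥ, x, q, ŋ, k, c, χ/ are [+dorsal]; /l, ɭ/ are [+lateral]. The remaining /ɳ, ɾ/ satisfy [-lateral], [-dorsal], [+sonorant].

ɳ, ɾ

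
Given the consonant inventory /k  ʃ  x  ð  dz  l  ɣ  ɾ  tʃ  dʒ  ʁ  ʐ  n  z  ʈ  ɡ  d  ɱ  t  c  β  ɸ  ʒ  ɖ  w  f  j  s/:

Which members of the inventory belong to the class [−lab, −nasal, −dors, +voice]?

ð, dz, l, ɾ, dʒ, ʐ, z, d, ʒ, ɖ

Eliminate segments failing any feature: /k, x, ɣ, ʁ, ɡ, c, j/ are [+dorsal]; /ʃ, tʃ, ʈ, t, s/ are [−voice]; /n/ is [+nasal]; /ɱ, β, ɸ, w, f/ are [+labial]. The remaining /ð, dz, l, ɾ, dʒ, ʐ, z, d, ʒ, ɖ/ satisfy [−labial], [−nasal], [−dorsal], [+voice].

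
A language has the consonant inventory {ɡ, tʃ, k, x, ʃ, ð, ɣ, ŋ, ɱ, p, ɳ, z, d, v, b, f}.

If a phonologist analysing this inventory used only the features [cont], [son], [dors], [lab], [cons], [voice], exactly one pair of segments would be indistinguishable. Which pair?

z, ð

On the given features, /z/ and /ð/ have an identical profile: [+continuant], [−sonorant], [−dorsal], [−labial], [+consonantal], [+voice]. No other two segments in the inventory coincide on all 6 features. (They do differ in [strident] and [distributed], which are not among the given features.)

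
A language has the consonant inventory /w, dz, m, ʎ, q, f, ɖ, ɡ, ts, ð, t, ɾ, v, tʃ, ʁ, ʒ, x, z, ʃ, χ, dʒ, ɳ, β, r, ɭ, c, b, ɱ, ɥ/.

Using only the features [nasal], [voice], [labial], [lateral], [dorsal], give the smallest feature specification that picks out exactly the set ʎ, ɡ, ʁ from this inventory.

Every target segment is [+voice], [-labial], [+dorsal]; each remaining inventory member fails at least one of these. Each conjunct is needed — [-labial, +dorsal] alone would also admit /q, x, χ, c/; [+voice, +dorsal] alone would also admit /w, ɥ/; [+voice, -labial] alone would also admit /dz, ɖ, ð, ɾ, …/ — and no other combination of two listed features has exactly this extension, so three is the minimum.

[+voice, -labial, +dorsal]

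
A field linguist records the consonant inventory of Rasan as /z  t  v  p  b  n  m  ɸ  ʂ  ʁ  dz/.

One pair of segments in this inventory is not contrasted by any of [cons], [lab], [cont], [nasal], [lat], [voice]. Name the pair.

/ʁ/ (voiced uvular fricative) and /z/ (voiced alveolar fricative) are both [+consonantal], [-labial], [+continuant], [-nasal], [-lateral], [+voice], so none of the listed features separates them. (They do differ in [coronal] and [dorsal], which are not among the given features.) Every other pair in the inventory differs on at least one listed feature.

ʁ, z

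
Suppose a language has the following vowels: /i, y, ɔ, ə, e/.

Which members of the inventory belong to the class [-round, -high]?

Checking each segment against [-round], [-high]: /ə/ (mid central vowel (schwa)), /e/ (mid front unrounded tense vowel) satisfy every feature; every other segment in the inventory fails at least one.

ə, e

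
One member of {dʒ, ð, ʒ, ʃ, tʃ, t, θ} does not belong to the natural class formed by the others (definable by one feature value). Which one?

[distributed] groups all but one: /ʃ, ð, tʃ, dʒ, θ, ʒ/ share [+distributed] while /t/ (voiceless alveolar stop) alone is [-distributed]. Removing any other segment would not leave a single-feature class that excludes it.

t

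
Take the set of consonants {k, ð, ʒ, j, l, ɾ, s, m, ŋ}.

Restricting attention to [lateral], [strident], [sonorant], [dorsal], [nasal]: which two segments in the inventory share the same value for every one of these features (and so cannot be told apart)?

On the given features, /s/ and /ʒ/ have an identical profile: [−lateral], [+strident], [−sonorant], [−dorsal], [−nasal]. No other two segments in the inventory coincide on all 5 features. (They do differ in [voice], [anterior] and [distributed], which are not among the given features.)

s, ʒ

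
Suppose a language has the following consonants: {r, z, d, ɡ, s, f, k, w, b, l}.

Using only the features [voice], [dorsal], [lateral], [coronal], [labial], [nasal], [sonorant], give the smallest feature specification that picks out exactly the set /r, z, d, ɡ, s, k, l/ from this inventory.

[−labial]

The target set is precisely the extension of [−labial] in this inventory.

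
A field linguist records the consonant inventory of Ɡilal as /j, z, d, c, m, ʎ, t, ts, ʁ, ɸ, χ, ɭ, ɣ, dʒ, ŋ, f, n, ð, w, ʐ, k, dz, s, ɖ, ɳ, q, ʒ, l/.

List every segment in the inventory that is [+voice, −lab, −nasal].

Among the inventory, the [+voice] segments are /j, z, d, m, ʎ, ʁ, ɭ, ɣ, dʒ, ŋ, n, ð, w, ʐ, dz, ɖ, ɳ, ʒ, l/.
Within that set, [−labial] gives /j, z, d, ʎ, ʁ, ɭ, ɣ, dʒ, ŋ, n, ð, ʐ, dz, ɖ, ɳ, ʒ, l/.
Of those, [−nasal] leaves /j, z, d, ʎ, ʁ, ɭ, ɣ, dʒ, ð, ʐ, dz, ɖ, ʒ, l/.

j, z, d, ʎ, ʁ, ɭ, ɣ, dʒ, ð, ʐ, dz, ɖ, ʒ, l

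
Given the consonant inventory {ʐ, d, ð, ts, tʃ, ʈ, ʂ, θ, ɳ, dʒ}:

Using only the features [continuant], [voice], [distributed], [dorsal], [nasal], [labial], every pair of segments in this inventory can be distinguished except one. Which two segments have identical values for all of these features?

ʈ, ts

/ʈ/ (voiceless retroflex stop) and /ts/ (voiceless alveolar affricate) are both [-continuant], [-voice], [-distributed], [-dorsal], [-nasal], [-labial], so none of the listed features separates them. (They do differ in [strident], [delayed release] and [anterior], which are not among the given features.) Every other pair in the inventory differs on at least one listed feature.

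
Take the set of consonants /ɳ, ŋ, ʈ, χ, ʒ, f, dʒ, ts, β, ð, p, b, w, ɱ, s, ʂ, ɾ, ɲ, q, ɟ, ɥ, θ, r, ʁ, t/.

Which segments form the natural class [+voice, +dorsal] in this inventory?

Checking each segment against [+voice], [+dorsal]: /ŋ/ (velar nasal), /w/ (labial-velar glide), /ɲ/ (palatal nasal), /ɟ/ (voiced palatal stop), /ɥ/ (labial-palatal glide), /ʁ/ (voiced uvular fricative) satisfy every feature; every other segment in the inventory fails at least one.

ŋ, w, ɲ, ɟ, ɥ, ʁ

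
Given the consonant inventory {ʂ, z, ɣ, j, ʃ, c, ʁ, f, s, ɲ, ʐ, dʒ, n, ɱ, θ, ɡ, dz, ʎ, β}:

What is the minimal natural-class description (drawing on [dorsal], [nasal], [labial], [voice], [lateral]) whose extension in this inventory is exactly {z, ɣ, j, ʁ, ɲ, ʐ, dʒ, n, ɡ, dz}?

[+voice, -lateral, -labial]

The class [+voice], [-lateral], [-labial] has exactly /z, ɣ, j, ʁ, ɲ, ʐ, dʒ, n, ɡ, dz/ as its extension in this inventory. No smaller conjunction from the listed features achieves this: [-lateral, -labial] alone would also admit /ʂ, ʃ, c, s, …/; [+voice, -labial] alone would also admit /ʎ/; [+voice, -lateral] alone would also admit /ɱ, β/; and checking the remaining two-feature bundles turns up none with this extension.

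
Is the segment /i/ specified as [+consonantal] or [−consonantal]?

/i/ is the high front unrounded tense vowel, hence [−consonantal].

[−consonantal]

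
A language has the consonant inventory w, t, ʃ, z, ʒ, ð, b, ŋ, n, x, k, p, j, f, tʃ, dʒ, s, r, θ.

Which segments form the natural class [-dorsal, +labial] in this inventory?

Checking each segment against [-dorsal], [+labial]: /b/ (voiced bilabial stop), /p/ (voiceless bilabial stop), /f/ (voiceless labiodental fricative) satisfy every feature; every other segment in the inventory fails at least one.

b, p, f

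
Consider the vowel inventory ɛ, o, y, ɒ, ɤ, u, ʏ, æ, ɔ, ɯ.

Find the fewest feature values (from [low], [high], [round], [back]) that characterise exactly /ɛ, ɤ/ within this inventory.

The class [−high], [−low], [−round] has exactly /ɛ, ɤ/ as its extension in this inventory. No smaller conjunction from the listed features achieves this: [−low, −round] alone would also admit /ɯ/; [−high, −round] alone would also admit /æ/; [−high, −low] alone would also admit /o, ɔ/; and checking the remaining two-feature bundles turns up none with this extension.

[−high, −low, −round]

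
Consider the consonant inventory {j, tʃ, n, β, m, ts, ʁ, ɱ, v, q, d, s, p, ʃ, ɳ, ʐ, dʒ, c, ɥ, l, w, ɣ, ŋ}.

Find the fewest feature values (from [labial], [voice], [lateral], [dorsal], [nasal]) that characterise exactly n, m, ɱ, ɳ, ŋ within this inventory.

[+nasal]

Every target segment is [+nasal] and no other inventory member is, so one feature is enough.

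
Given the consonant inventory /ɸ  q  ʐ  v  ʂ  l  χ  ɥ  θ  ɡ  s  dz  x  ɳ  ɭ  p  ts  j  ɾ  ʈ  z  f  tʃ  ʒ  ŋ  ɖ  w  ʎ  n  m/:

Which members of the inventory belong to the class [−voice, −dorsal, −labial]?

Among the inventory, the [−voice] segments are /ɸ, q, ʂ, χ, θ, s, x, p, ts, ʈ, f, tʃ/.
Among these, [−dorsal] gives /ɸ, ʂ, θ, s, p, ts, ʈ, f, tʃ/.
Among these, [−labial] leaves /ʂ, θ, s, ts, ʈ, tʃ/.

ʂ, θ, s, ts, ʈ, tʃ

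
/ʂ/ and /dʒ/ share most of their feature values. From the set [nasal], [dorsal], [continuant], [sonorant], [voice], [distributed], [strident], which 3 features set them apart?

/ʂ/ is the voiceless retroflex fricative and /dʒ/ is the voiced postalveolar affricate. Both are [-nasal], [-dorsal], [-sonorant], [+strident]. /ʂ/ is [-voice] while /dʒ/ is [+voice]; /ʂ/ is [+continuant] while /dʒ/ is [-continuant]; /ʂ/ is [-distributed] while /dʒ/ is [+distributed], so the distinguishing features are [voice], [continuant], [distributed].

[voice], [continuant], [distributed]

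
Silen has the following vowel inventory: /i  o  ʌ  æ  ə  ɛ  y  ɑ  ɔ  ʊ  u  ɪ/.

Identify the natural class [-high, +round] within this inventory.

o, ɔ

Eliminate segments failing any feature: /i, y, ʊ, u, ɪ/ are [+high]; /ʌ, æ, ə, ɛ, ɑ/ are [-round]. The remaining /o, ɔ/ satisfy [-high], [+round].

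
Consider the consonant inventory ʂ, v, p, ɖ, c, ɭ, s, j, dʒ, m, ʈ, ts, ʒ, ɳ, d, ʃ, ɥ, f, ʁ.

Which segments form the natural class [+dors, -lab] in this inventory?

Among the inventory, the [+dorsal] segments are /c, j, ɥ, ʁ/.
Then [-labial] leaves /c, j, ʁ/.

c, j, ʁ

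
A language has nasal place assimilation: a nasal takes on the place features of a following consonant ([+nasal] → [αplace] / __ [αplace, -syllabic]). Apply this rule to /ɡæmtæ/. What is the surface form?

In /ɡæmtæ/, the nasal /m/ precedes /t/, which is [+coronal]. The nasal assimilates in place, becoming the [+coronal] nasal /n/. The surface form is [ɡæntæ].

[ɡæntæ]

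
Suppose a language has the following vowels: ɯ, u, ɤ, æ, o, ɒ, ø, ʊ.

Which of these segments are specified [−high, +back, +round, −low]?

o

Checking each segment against [−high], [+back], [+round], [−low]: /o/ (mid back rounded tense vowel) satisfies every feature; every other segment in the inventory fails at least one.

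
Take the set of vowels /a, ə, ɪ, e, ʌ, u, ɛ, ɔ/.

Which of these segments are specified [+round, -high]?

Among the inventory, the [+round] segments are /u, ɔ/.
Intersecting with [-high] leaves /ɔ/.

ɔ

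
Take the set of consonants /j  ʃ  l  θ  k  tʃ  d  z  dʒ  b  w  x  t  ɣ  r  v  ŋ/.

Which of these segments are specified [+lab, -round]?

b, v

Eliminate segments failing any feature: /j, ʃ, l, θ, k, tʃ, d, z, dʒ, x, t, ɣ, r, ŋ/ are [-labial]; /w/ is [+round]. The remaining /b, v/ satisfy [+labial], [-round].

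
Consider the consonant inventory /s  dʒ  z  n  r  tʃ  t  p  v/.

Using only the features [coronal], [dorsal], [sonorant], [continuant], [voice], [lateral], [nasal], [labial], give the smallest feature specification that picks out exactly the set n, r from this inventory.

[+sonorant]

The target set is precisely the extension of [+sonorant] in this inventory.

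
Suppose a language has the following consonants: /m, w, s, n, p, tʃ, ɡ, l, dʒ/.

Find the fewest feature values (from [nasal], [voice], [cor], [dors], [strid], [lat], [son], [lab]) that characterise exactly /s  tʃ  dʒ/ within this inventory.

The target set is precisely the extension of [+strident] in this inventory.

[+strid]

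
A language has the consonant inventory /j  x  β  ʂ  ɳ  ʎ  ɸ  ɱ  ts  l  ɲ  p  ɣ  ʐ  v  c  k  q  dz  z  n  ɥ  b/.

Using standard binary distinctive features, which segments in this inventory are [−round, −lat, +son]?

j, ɳ, ɱ, ɲ, n

Checking each segment against [−round], [−lateral], [+sonorant]: /j/ (palatal glide), /ɳ/ (retroflex nasal), /ɱ/ (labiodental nasal), /ɲ/ (palatal nasal), /n/ (alveolar nasal) satisfy every feature; every other segment in the inventory fails at least one.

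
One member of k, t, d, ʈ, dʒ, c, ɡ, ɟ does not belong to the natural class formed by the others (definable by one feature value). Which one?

[delayed release] (equivalently [strident]) groups all but one: /ʈ, c, k, d, ɡ, ɟ, t/ share [−delayed release] while /dʒ/ (voiced postalveolar affricate) alone is [+delayed release]. Removing any other segment would not leave a single-feature class that excludes it.

dʒ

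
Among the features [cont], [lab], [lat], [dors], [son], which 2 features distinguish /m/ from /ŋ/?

[labial], [dorsal]

The two segments share [−continuant], [−lateral], [+sonorant]. The only features from the list on which they differ: /m/ is [+labial] while /ŋ/ is [−labial]; /m/ is [−dorsal] while /ŋ/ is [+dorsal].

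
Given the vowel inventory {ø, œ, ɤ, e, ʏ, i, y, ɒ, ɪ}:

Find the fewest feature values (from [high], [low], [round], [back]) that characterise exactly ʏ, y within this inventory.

/ʏ, y/ are all [+high], [+round], and no other segment in the inventory matches both values. Dropping any one of them over-generates: [+round] alone would also admit /ø, œ, ɒ/; [+high] alone would also admit /i, ɪ/. No other single listed feature picks out exactly this set either, so fewer than two features will not do.

[+high, +round]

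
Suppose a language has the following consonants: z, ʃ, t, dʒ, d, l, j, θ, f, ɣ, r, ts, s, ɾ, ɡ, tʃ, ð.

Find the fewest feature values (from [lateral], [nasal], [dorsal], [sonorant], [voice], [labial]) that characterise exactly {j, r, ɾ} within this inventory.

[+sonorant, −lateral]

The class [+sonorant], [−lateral] has exactly /j, r, ɾ/ as its extension in this inventory. No smaller conjunction from the listed features achieves this: [−lateral] alone would also admit /z, ʃ, t, dʒ, …/; [+sonorant] alone would also admit /l/; and checking the remaining single features turns up none with this extension.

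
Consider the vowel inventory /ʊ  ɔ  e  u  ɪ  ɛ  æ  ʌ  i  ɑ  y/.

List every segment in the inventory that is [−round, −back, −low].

Checking each segment against [−round], [−back], [−low]: /e/ (mid front unrounded tense vowel), /ɪ/ (high front unrounded lax vowel), /ɛ/ (mid front unrounded lax vowel), /i/ (high front unrounded tense vowel) satisfy every feature; every other segment in the inventory fails at least one.

e, ɪ, ɛ, i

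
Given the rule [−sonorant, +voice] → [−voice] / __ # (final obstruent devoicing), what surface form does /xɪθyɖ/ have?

The only segment in the rule's environment that also matches [−sonorant, +voice] is /ɖ/. Applying [−voice] turns the voiced retroflex stop into /ʈ/ (voiceless retroflex stop), giving [xɪθyʈ].

[xɪθyʈ]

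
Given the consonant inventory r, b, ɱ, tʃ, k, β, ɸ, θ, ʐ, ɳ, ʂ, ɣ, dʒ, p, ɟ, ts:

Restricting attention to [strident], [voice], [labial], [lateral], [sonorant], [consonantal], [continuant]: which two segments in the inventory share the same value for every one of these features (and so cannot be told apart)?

/tʃ/ (voiceless postalveolar affricate) and /ts/ (voiceless alveolar affricate) are both [+strident], [−voice], [−labial], [−lateral], [−sonorant], [+consonantal], [−continuant], so none of the listed features separates them. (They do differ in [anterior] and [distributed], which are not among the given features.) Every other pair in the inventory differs on at least one listed feature.

tʃ, ts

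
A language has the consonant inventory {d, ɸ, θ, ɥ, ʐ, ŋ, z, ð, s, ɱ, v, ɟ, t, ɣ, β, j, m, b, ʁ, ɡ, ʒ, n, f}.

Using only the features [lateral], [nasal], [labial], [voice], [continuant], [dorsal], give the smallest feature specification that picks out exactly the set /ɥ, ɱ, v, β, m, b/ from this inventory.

[+voice, +labial]

The class [+voice], [+labial] has exactly /ɥ, ɱ, v, β, m, b/ as its extension in this inventory. No smaller conjunction from the listed features achieves this: [+labial] alone would also admit /ɸ, f/; [+voice] alone would also admit /d, ʐ, ŋ, z, …/; and checking the remaining single features turns up none with this extension.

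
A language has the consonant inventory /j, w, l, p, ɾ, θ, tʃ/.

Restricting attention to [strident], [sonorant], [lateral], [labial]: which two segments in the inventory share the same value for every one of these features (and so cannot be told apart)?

j, ɾ

/j/ (palatal glide) and /ɾ/ (alveolar tap) are both [-strident], [+sonorant], [-lateral], [-labial], so none of the listed features separates them. (They do differ in [dorsal], which is not among the given features.) Every other pair in the inventory differs on at least one listed feature.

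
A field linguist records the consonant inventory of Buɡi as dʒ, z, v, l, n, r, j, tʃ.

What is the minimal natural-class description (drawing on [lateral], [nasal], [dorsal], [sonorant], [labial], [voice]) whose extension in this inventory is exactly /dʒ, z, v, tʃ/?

[−sonorant]

The target set is precisely the extension of [−sonorant] in this inventory.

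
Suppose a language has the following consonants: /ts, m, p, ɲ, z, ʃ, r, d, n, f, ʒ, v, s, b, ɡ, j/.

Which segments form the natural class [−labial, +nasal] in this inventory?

Checking each segment against [−labial], [+nasal]: /ɲ/ (palatal nasal), /n/ (alveolar nasal) satisfy every feature; every other segment in the inventory fails at least one.

ɲ, n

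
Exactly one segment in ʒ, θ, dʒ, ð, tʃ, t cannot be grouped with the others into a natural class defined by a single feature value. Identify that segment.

t

[distributed] groups all but one: /dʒ, θ, ʒ, tʃ, ð/ share [+distributed] while /t/ (voiceless alveolar stop) alone is [-distributed]. Removing any other segment would not leave a single-feature class that excludes it.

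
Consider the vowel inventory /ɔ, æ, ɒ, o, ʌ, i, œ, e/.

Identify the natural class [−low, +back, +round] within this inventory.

ɔ, o

First, the [−low] segments are /ɔ, o, ʌ, i, œ, e/.
Then [+back] gives /ɔ, o, ʌ/.
Among these, [+round] leaves /ɔ, o/.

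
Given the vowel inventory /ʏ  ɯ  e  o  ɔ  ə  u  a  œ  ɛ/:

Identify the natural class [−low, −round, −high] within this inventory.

e, ə, ɛ

Eliminate segments failing any feature: /ʏ, o, ɔ, u, œ/ are [+round]; /ɯ/ is [+high]; /a/ is [+low]. The remaining /e, ə, ɛ/ satisfy [−low], [−round], [−high].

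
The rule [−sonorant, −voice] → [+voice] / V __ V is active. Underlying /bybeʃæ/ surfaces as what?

/ʃ/ satisfies [−sonorant, −voice] and sits in V __ V. The [+voice] counterpart of the voiceless postalveolar fricative is /ʒ/. Other segments in /bybeʃæ/ either fail the structural description or are not in the environment, so the surface form is [bybeʒæ].

[bybeʒæ]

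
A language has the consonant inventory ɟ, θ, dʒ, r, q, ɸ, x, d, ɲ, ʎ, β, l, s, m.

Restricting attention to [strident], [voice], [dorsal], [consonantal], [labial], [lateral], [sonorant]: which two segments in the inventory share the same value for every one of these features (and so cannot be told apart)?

x, q

Both /x/ and /q/ are [−strident], [−voice], [+dorsal], [+consonantal], [−labial], [−lateral], [−sonorant]. Since the list omits [continuant] and [high] — which do distinguish the voiceless velar fricative from the voiceless uvular stop — this pair collapses; all other pairs remain distinct.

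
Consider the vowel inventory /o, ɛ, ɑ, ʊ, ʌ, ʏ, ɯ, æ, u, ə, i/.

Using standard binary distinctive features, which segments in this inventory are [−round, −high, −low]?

ɛ, ʌ, ə

Eliminate segments failing any feature: /o, ʊ, ʏ, u/ are [+round]; /ɑ, æ/ are [+low]; /ɯ, i/ are [+high]. The remaining /ɛ, ʌ, ə/ satisfy [−round], [−high], [−low].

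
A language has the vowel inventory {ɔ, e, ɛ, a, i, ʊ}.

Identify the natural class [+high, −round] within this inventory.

i

Among the inventory, the [+high] segments are /i, ʊ/.
Among these, [−round] leaves /i/.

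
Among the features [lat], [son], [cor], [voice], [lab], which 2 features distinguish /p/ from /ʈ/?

/p/ is the voiceless bilabial stop and /ʈ/ is the voiceless retroflex stop. Both are [-lateral], [-sonorant], [-voice]. /p/ is [+labial] while /ʈ/ is [-labial]; /p/ is [-coronal] while /ʈ/ is [+coronal], so the distinguishing features are [labial], [coronal].

[labial], [coronal]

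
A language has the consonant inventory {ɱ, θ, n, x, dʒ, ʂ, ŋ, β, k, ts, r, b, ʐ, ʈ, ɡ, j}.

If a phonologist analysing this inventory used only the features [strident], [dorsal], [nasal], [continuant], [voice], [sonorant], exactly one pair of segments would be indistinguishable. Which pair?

ɱ, n

/ɱ/ (labiodental nasal) and /n/ (alveolar nasal) are both [−strident], [−dorsal], [+nasal], [−continuant], [+voice], [+sonorant], so none of the listed features separates them. (They do differ in [labial] and [coronal], which are not among the given features.) Every other pair in the inventory differs on at least one listed feature.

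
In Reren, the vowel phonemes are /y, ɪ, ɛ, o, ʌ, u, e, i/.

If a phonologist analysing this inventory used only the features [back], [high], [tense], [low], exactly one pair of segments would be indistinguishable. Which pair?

/y/ (high front rounded tense vowel) and /i/ (high front unrounded tense vowel) are both [−back], [+high], [+tense], [−low], so none of the listed features separates them. (They do differ in [labial] and [round], which are not among the given features.) Every other pair in the inventory differs on at least one listed feature.

y, i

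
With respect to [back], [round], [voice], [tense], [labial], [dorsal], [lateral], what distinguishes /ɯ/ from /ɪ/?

[back], [tense]

/ɯ/ is the high back unrounded vowel and /ɪ/ is the high front unrounded lax vowel. Both are [-round], [+voice], [-labial], [+dorsal], [-lateral]. /ɯ/ is [+back] while /ɪ/ is [-back]; /ɯ/ is [+tense] while /ɪ/ is [-tense], so the distinguishing features are [back], [tense].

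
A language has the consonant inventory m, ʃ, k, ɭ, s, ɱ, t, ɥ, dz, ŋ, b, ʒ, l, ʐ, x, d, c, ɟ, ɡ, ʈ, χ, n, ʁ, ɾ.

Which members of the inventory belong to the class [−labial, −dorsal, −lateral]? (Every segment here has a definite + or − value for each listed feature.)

Checking each segment against [−labial], [−dorsal], [−lateral]: /ʃ/ (voiceless postalveolar fricative), /s/ (voiceless alveolar fricative), /t/ (voiceless alveolar stop), /dz/ (voiced alveolar affricate), /ʒ/ (voiced postalveolar fricative), /ʐ/ (voiced retroflex fricative), among others, satisfy every feature; every other segment in the inventory fails at least one.

ʃ, s, t, dz, ʒ, ʐ, d, ʈ, n, ɾ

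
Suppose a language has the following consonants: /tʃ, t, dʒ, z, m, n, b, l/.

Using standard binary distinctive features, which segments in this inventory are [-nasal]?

The [-nasal] segments here are /tʃ, t, dʒ, z, b, l/; the remaining /m, n/ are [+nasal].

tʃ, t, dʒ, z, b, l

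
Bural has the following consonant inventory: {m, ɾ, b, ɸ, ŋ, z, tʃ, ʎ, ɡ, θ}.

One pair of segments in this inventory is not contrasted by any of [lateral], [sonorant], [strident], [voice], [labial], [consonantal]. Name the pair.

ɾ, ŋ

Both /ɾ/ and /ŋ/ are [−lateral], [+sonorant], [−strident], [+voice], [−labial], [+consonantal]. Since the list omits [nasal], [coronal] and [dorsal] — which do distinguish the alveolar tap from the velar nasal — this pair collapses; all other pairs remain distinct.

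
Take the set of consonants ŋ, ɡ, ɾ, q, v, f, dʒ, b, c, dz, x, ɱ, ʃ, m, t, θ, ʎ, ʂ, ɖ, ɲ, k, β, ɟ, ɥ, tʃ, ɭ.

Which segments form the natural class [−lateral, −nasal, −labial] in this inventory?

ɡ, ɾ, q, dʒ, c, dz, x, ʃ, t, θ, ʂ, ɖ, k, ɟ, tʃ

Eliminate segments failing any feature: /ŋ, ɱ, m, ɲ/ are [+nasal]; /v, f, b, β, ɥ/ are [+labial]; /ʎ, ɭ/ are [+lateral]. The remaining /ɡ, ɾ, q, dʒ, c, dz, x, ʃ, t, θ, ʂ, ɖ, k, ɟ, tʃ/ satisfy [−lateral], [−nasal], [−labial].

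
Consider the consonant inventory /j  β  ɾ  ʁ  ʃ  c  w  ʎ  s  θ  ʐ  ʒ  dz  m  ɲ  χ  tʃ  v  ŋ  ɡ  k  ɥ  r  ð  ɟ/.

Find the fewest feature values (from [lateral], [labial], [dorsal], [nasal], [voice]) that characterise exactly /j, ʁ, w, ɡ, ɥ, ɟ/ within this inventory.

[+voice, -nasal, -lateral, +dorsal]

Every target segment is [+voice], [-nasal], [-lateral], [+dorsal]; each remaining inventory member fails at least one of these. Each conjunct is needed — [-nasal, -lateral, +dorsal] alone would also admit /c, χ, k/; [+voice, -lateral, +dorsal] alone would also admit /ɲ, ŋ/; [+voice, -nasal, +dorsal] alone would also admit /ʎ/; [+voice, -nasal, -lateral] alone would also admit /β, ɾ, ʐ, ʒ, …/ — and no other combination of three listed features has exactly this extension, so four is the minimum.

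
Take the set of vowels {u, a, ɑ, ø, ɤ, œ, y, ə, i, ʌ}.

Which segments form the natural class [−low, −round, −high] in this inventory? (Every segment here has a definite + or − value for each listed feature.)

ɤ, ə, ʌ

Eliminate segments failing any feature: /u, ø, œ, y/ are [+round]; /a, ɑ/ are [+low]; /i/ is [+high]. The remaining /ɤ, ə, ʌ/ satisfy [−low], [−round], [−high].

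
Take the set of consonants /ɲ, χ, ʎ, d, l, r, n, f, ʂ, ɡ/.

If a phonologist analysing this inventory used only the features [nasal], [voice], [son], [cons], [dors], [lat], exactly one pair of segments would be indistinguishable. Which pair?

/f/ (voiceless labiodental fricative) and /ʂ/ (voiceless retroflex fricative) are both [-nasal], [-voice], [-sonorant], [+consonantal], [-dorsal], [-lateral], so none of the listed features separates them. (They do differ in [labial] and [coronal], which are not among the given features.) Every other pair in the inventory differs on at least one listed feature.

f, ʂ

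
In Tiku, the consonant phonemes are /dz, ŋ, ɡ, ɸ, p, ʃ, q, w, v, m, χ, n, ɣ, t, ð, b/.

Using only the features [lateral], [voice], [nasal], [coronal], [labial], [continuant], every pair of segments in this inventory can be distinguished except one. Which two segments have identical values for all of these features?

Both /v/ and /w/ are [−lateral], [+voice], [−nasal], [−coronal], [+labial], [+continuant]. Since the list omits [sonorant], [round] and [dorsal] — which do distinguish the voiced labiodental fricative from the labial-velar glide — this pair collapses; all other pairs remain distinct.

v, w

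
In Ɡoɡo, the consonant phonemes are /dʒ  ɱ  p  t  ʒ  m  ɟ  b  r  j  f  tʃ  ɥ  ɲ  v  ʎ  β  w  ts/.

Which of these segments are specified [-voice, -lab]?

t, tʃ, ts

Among the inventory, the [-voice] segments are /p, t, f, tʃ, ts/.
Among these, [-labial] leaves /t, tʃ, ts/.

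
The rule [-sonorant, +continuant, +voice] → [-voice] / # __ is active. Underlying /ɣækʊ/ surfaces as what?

[xækʊ]

/ɣ/ satisfies [-sonorant, +continuant, +voice] and sits in # __. The [-voice] counterpart of the voiced velar fricative is /x/. Other segments in /ɣækʊ/ either fail the structural description or are not in the environment, so the surface form is [xækʊ].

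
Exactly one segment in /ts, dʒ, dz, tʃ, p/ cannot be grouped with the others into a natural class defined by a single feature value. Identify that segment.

p

The remaining segments after removing /p/ share [+delayed release]; /p/ (voiceless bilabial stop) is [-delayed release]. For every other candidate removal, the leftover set fails to share any single feature value that the removed segment lacks.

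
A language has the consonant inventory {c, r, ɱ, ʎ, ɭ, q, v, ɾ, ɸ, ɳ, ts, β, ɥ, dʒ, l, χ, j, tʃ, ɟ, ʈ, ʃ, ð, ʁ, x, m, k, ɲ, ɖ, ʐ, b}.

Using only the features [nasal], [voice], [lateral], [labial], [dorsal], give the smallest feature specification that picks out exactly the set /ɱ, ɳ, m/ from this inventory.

[+nasal, −dorsal]

The class [+nasal], [−dorsal] has exactly /ɱ, ɳ, m/ as its extension in this inventory. No smaller conjunction from the listed features achieves this: [−dorsal] alone would also admit /r, ɭ, v, ɾ, …/; [+nasal] alone would also admit /ɲ/; and checking the remaining single features turns up none with this extension.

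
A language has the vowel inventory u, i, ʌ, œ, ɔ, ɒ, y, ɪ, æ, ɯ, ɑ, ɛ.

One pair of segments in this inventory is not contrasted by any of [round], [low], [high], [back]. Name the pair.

Both /ɪ/ and /i/ are [−round], [−low], [+high], [−back]. Since the list omits [tense] — which does distinguish the high front unrounded lax vowel from the high front unrounded tense vowel — this pair collapses; all other pairs remain distinct.

ɪ, i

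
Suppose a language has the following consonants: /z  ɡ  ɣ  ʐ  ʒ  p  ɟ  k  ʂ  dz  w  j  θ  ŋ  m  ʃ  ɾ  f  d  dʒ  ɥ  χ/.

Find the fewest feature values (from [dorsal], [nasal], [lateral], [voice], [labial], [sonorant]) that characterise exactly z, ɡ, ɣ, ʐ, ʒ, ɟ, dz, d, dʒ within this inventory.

/z, ɡ, ɣ, ʐ, ʒ, ɟ, dz, d, dʒ/ are all [-sonorant], [+voice], and no other segment in the inventory matches both values. Dropping any one of them over-generates: [+voice] alone would also admit /w, j, ŋ, m, …/; [-sonorant] alone would also admit /p, k, ʂ, θ, …/. No other single listed feature picks out exactly this set either, so fewer than two features will not do.

[-sonorant, +voice]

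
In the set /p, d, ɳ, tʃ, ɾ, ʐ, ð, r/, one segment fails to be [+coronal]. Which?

p

Every segment except /p/ is [+coronal]. /p/ (voiceless bilabial stop) is [-coronal], so it is the exception.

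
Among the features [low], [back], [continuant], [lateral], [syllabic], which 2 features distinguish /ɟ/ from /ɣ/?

[continuant], [back]

/ɟ/ (voiced palatal stop) and /ɣ/ (voiced velar fricative) agree on [-low], [-lateral], [-syllabic]. They differ on [continuant] (/ɟ/ [-], /ɣ/ [+]), [back] (/ɟ/ [-], /ɣ/ [+]).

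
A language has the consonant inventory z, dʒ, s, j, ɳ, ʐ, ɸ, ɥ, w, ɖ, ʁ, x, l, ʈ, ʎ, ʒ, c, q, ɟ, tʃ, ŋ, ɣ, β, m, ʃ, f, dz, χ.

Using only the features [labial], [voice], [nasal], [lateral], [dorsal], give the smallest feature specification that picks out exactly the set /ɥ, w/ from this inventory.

/ɥ, w/ are all [+labial], [+dorsal], and no other segment in the inventory matches both values. Dropping any one of them over-generates: [+dorsal] alone would also admit /j, ʁ, x, ʎ, …/; [+labial] alone would also admit /ɸ, β, m, f/. No other single listed feature picks out exactly this set either, so fewer than two features will not do.

[+labial, +dorsal]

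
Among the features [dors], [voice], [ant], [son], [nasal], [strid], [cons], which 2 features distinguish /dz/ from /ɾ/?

[sonorant], [strident]

/dz/ is the voiced alveolar affricate and /ɾ/ is the alveolar tap. Both are [−dorsal], [+voice], [+anterior], [−nasal], [+consonantal]. /dz/ is [−sonorant] while /ɾ/ is [+sonorant]; /dz/ is [+strident] while /ɾ/ is [−strident], so the distinguishing features are [sonorant], [strident].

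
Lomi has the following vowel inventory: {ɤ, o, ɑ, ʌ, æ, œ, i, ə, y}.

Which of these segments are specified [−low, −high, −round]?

Eliminate segments failing any feature: /o, œ/ are [+round]; /ɑ, æ/ are [+low]; /i, y/ are [+high]. The remaining /ɤ, ʌ, ə/ satisfy [−low], [−high], [−round].

ɤ, ʌ, ə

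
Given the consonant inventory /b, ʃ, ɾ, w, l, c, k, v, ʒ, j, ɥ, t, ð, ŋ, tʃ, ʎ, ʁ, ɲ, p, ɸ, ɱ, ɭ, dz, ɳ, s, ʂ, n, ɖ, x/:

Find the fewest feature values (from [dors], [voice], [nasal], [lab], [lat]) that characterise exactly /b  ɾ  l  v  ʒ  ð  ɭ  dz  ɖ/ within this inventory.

/b, ɾ, l, v, ʒ, ð, ɭ, dz, ɖ/ are all [+voice], [−nasal], [−dorsal], and no other segment in the inventory matches all three values. Dropping any one of them over-generates: [−nasal, −dorsal] alone would also admit /ʃ, t, tʃ, p, …/; [+voice, −dorsal] alone would also admit /ɱ, ɳ, n/; [+voice, −nasal] alone would also admit /w, j, ɥ, ʎ, …/. No other combination of two listed features picks out exactly this set either, so fewer than three features will not do.

[+voice, −nasal, −dors]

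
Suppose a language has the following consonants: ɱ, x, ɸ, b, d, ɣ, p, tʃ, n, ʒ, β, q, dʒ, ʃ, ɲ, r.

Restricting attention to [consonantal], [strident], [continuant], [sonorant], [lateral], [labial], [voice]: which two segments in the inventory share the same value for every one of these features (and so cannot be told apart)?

ɲ, n

On the given features, /ɲ/ and /n/ have an identical profile: [+consonantal], [−strident], [−continuant], [+sonorant], [−lateral], [−labial], [+voice]. No other two segments in the inventory coincide on all 7 features. (They do differ in [dorsal], which is not among the given features.)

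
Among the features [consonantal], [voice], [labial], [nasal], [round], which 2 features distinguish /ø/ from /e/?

/ø/ is the mid front rounded tense vowel and /e/ is the mid front unrounded tense vowel. Both are [−consonantal], [+voice], [−nasal]. /ø/ is [+labial] while /e/ is [−labial]; /ø/ is [+round] while /e/ is [−round], so the distinguishing features are [labial], [round].

[labial], [round]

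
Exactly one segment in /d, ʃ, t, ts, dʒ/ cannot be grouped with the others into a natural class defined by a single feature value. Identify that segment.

ʃ

/ts, t, d, dʒ/ are all [-continuant], but /ʃ/ (voiceless postalveolar fricative) is [+continuant]. No other single segment can be removed to leave a set sharing one feature value that the removed segment lacks, so /ʃ/ is the odd one out.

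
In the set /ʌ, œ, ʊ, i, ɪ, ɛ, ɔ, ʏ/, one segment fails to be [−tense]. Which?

i

/i/ is the high front unrounded tense vowel, which is [+tense]; the rest — /ʌ, œ, ɔ, ɛ, ʊ, ɪ, ʏ/ — are [−tense].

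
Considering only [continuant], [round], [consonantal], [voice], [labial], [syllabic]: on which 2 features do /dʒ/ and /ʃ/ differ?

[voice], [continuant]

The two segments share [−round], [+consonantal], [−labial], [−syllabic]. The only features from the list on which they differ: /dʒ/ is [+voice] while /ʃ/ is [−voice]; /dʒ/ is [−continuant] while /ʃ/ is [+continuant].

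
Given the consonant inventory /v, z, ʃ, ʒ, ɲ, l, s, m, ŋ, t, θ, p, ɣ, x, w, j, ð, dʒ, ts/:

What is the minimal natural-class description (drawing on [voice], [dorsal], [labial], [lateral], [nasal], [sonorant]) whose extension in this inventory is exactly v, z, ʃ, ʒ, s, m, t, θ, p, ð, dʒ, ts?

/v, z, ʃ, ʒ, s, m, t, θ, p, ð, dʒ, ts/ are all [−lateral], [−dorsal], and no other segment in the inventory matches both values. Dropping any one of them over-generates: [−dorsal] alone would also admit /l/; [−lateral] alone would also admit /ɲ, ŋ, ɣ, x, …/. No other single listed feature picks out exactly this set either, so fewer than two features will not do.

[−lateral, −dorsal]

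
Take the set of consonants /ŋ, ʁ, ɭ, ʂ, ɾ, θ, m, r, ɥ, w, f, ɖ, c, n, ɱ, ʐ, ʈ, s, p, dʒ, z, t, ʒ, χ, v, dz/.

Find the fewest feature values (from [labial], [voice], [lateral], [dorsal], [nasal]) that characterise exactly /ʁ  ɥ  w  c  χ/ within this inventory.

[-nasal, +dorsal]

/ʁ, ɥ, w, c, χ/ are all [-nasal], [+dorsal], and no other segment in the inventory matches both values. Dropping any one of them over-generates: [+dorsal] alone would also admit /ŋ/; [-nasal] alone would also admit /ɭ, ʂ, ɾ, θ, …/. No other single listed feature picks out exactly this set either, so fewer than two features will not do.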